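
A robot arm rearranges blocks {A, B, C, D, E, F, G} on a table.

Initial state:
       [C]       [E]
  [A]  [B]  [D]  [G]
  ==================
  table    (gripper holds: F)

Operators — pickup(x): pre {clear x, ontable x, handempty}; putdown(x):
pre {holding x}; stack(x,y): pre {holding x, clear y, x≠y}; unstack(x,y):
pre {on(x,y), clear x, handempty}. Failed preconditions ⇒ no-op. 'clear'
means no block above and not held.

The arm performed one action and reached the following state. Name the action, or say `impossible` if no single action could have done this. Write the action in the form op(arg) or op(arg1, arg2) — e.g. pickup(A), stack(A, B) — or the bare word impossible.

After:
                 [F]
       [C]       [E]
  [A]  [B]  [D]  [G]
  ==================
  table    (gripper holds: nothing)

stack(F, E)

target: towers=[A; B/C; D; G/E/F] holding=-
        putdown(F) → towers=[A; B/C; D; F; G/E] holding=-
       stack(F, D) → towers=[A; B/C; D/F; G/E] holding=-
       stack(F, A) → towers=[A/F; B/C; D; G/E] holding=-
       stack(F, E) → towers=[A; B/C; D; G/E/F] holding=-  ← match
       stack(F, C) → towers=[A; B/C/F; D; G/E] holding=-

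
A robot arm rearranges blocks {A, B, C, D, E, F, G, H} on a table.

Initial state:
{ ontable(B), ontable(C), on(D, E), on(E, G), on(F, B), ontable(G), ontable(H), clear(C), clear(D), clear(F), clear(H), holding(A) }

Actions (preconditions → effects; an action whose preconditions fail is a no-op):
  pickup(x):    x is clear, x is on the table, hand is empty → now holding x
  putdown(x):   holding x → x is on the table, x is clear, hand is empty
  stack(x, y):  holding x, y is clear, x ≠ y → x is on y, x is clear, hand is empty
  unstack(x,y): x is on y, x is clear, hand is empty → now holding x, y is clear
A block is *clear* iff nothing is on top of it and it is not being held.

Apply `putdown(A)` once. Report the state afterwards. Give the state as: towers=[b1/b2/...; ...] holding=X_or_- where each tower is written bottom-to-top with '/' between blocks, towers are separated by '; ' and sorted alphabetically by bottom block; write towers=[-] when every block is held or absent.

before: towers=[B/F; C; G/E/D; H] holding=A
pre[putdown(A)]: holding(A) ok
all met → apply putdown(A)
after:  towers=[A; B/F; C; G/E/D; H] holding=-

towers=[A; B/F; C; G/E/D; H] holding=-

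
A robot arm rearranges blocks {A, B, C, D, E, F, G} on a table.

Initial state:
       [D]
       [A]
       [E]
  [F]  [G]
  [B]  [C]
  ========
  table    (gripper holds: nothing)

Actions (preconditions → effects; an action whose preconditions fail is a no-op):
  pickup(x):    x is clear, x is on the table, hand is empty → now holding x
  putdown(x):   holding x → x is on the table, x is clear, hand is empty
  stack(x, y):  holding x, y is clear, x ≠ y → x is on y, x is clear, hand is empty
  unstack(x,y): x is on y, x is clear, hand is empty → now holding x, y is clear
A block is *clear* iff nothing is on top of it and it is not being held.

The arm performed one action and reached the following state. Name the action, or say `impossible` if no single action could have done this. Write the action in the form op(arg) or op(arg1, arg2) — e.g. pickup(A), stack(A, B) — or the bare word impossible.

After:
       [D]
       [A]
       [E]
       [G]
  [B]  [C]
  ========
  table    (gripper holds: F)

unstack(F, B)

target: towers=[B; C/G/E/A/D] holding=F
     unstack(F, B) → towers=[B; C/G/E/A/D] holding=F  ← match
     unstack(D, A) → towers=[B/F; C/G/E/A] holding=D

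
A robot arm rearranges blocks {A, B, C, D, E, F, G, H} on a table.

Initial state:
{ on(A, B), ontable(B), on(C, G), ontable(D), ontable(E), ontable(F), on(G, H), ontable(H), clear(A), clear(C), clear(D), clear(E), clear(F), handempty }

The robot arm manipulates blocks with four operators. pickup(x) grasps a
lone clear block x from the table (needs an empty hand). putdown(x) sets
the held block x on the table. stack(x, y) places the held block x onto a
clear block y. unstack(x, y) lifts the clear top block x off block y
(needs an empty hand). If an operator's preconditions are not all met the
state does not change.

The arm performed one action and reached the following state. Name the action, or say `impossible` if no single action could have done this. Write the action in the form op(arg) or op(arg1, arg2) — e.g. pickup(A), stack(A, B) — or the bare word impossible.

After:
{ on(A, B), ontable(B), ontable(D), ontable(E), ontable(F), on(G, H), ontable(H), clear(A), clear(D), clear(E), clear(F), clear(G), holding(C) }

unstack(C, G)

target: towers=[B/A; D; E; F; H/G] holding=C
     unstack(A, B) → towers=[B; D; E; F; H/G/C] holding=A
         pickup(E) → towers=[B/A; D; F; H/G/C] holding=E
         pickup(F) → towers=[B/A; D; E; H/G/C] holding=F
         pickup(D) → towers=[B/A; E; F; H/G/C] holding=D
     unstack(C, G) → towers=[B/A; D; E; F; H/G] holding=C  ← match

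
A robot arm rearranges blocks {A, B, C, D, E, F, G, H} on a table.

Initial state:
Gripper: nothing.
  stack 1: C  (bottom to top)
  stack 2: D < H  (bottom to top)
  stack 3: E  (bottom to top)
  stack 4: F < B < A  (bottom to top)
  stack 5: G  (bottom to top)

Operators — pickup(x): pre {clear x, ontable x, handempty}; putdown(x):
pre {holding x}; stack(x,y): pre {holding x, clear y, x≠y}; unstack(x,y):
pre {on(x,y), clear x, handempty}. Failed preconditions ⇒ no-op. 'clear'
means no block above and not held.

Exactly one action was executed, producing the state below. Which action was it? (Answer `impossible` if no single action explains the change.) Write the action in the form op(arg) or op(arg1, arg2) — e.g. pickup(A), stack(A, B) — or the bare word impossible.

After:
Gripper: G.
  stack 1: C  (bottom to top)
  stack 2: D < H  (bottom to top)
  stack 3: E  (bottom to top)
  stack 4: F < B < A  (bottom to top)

pickup(G)

target: towers=[C; D/H; E; F/B/A] holding=G
         pickup(G) → towers=[C; D/H; E; F/B/A] holding=G  ← match
     unstack(A, B) → towers=[C; D/H; E; F/B; G] holding=A
         pickup(E) → towers=[C; D/H; F/B/A; G] holding=E
     unstack(H, D) → towers=[C; D; E; F/B/A; G] holding=H
         pickup(C) → towers=[D/H; E; F/B/A; G] holding=C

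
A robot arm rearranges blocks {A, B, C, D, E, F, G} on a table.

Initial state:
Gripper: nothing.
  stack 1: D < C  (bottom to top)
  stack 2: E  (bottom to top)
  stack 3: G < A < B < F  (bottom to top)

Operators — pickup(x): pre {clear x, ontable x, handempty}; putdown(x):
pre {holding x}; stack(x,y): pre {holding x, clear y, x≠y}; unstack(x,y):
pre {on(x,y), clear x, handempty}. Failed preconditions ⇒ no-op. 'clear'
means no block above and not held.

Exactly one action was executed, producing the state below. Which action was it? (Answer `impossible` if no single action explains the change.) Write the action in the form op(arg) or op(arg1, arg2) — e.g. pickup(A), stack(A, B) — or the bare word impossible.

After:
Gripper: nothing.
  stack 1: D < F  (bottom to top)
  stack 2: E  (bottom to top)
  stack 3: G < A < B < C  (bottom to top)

impossible

target: towers=[D/F; E; G/A/B/C] holding=-
     unstack(F, B) → towers=[D/C; E; G/A/B] holding=F
         pickup(E) → towers=[D/C; G/A/B/F] holding=E
     unstack(C, D) → towers=[D; E; G/A/B/F] holding=C
none of the 3 applicable actions match → impossible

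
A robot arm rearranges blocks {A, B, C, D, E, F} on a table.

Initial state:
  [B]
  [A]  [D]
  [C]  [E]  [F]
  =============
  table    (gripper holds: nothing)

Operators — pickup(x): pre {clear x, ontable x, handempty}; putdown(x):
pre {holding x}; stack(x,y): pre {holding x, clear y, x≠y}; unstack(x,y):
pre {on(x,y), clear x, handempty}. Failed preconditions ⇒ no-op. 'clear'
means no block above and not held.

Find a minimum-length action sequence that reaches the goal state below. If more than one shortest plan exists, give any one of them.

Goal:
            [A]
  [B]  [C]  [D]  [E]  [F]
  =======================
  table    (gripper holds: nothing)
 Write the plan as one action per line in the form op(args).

unstack(B, A)
putdown(B)
unstack(D, E)
putdown(D)
unstack(A, C)
stack(A, D)

step 1 (unstack(B, A)): towers=[C/A; E/D; F] holding=B
step 2 (putdown(B)): towers=[B; C/A; E/D; F] holding=-
step 3 (unstack(D, E)): towers=[B; C/A; E; F] holding=D
step 4 (putdown(D)): towers=[B; C/A; D; E; F] holding=-
step 5 (unstack(A, C)): towers=[B; C; D; E; F] holding=A
step 6 (stack(A, D)): towers=[B; C; D/A; E; F] holding=-
goal check: towers=[B; C; D/A; E; F] holding=- — reached (length 6, optimal by BFS)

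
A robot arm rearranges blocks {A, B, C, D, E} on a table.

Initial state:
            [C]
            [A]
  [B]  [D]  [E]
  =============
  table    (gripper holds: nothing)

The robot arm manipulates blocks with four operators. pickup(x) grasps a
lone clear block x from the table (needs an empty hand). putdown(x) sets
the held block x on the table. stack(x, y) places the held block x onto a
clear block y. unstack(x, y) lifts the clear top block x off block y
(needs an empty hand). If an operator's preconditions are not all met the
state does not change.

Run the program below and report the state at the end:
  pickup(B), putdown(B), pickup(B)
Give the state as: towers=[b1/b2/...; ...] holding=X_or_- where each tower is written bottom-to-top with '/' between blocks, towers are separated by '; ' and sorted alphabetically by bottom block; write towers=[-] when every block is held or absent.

towers=[D; E/A/C] holding=B

step 1 (pickup(B)): towers=[D; E/A/C] holding=B
step 2 (putdown(B)): towers=[B; D; E/A/C] holding=-
step 3 (pickup(B)): towers=[D; E/A/C] holding=B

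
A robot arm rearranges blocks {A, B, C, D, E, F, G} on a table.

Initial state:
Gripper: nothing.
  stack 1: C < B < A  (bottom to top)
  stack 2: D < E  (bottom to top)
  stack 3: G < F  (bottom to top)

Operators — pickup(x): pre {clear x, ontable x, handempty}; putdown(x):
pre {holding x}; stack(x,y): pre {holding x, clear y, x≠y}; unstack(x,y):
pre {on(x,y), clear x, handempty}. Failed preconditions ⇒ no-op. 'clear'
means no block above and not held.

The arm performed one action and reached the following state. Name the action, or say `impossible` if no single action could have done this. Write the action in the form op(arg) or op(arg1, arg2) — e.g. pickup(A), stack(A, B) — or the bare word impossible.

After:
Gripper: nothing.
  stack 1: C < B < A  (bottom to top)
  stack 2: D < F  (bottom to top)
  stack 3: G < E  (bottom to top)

target: towers=[C/B/A; D/F; G/E] holding=-
     unstack(F, G) → towers=[C/B/A; D/E; G] holding=F
     unstack(A, B) → towers=[C/B; D/E; G/F] holding=A
     unstack(E, D) → towers=[C/B/A; D; G/F] holding=E
none of the 3 applicable actions match → impossible

impossible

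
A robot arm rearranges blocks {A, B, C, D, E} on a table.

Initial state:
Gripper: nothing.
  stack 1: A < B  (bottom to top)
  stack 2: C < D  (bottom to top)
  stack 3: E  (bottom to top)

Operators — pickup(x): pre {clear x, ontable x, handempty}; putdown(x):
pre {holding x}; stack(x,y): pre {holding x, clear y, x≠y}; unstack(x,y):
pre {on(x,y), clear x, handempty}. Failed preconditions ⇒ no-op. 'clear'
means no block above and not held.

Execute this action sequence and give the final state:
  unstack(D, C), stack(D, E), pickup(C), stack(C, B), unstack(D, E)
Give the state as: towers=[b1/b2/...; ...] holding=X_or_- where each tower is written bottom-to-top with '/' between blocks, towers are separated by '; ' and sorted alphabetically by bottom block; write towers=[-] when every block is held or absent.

towers=[A/B/C; E] holding=D

step 1 (unstack(D, C)): towers=[A/B; C; E] holding=D
step 2 (stack(D, E)): towers=[A/B; C; E/D] holding=-
step 3 (pickup(C)): towers=[A/B; E/D] holding=C
step 4 (stack(C, B)): towers=[A/B/C; E/D] holding=-
step 5 (unstack(D, E)): towers=[A/B/C; E] holding=D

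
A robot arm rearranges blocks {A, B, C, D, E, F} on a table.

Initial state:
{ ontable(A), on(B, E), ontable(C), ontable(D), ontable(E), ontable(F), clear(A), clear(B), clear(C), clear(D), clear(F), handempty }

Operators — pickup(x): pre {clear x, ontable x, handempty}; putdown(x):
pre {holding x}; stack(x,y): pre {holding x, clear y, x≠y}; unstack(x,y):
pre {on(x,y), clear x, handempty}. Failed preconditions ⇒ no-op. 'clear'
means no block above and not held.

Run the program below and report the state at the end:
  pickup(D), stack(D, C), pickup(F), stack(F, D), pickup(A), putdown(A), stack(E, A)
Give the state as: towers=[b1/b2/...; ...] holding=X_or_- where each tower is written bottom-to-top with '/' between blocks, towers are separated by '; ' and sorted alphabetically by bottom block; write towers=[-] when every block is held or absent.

towers=[A; C/D/F; E/B] holding=-

step 1 (pickup(D)): towers=[A; C; E/B; F] holding=D
step 2 (stack(D, C)): towers=[A; C/D; E/B; F] holding=-
step 3 (pickup(F)): towers=[A; C/D; E/B] holding=F
step 4 (stack(F, D)): towers=[A; C/D/F; E/B] holding=-
step 5 (pickup(A)): towers=[C/D/F; E/B] holding=A
step 6 (putdown(A)): towers=[A; C/D/F; E/B] holding=-
step 7 (stack(E, A)) [no-op]: towers=[A; C/D/F; E/B] holding=-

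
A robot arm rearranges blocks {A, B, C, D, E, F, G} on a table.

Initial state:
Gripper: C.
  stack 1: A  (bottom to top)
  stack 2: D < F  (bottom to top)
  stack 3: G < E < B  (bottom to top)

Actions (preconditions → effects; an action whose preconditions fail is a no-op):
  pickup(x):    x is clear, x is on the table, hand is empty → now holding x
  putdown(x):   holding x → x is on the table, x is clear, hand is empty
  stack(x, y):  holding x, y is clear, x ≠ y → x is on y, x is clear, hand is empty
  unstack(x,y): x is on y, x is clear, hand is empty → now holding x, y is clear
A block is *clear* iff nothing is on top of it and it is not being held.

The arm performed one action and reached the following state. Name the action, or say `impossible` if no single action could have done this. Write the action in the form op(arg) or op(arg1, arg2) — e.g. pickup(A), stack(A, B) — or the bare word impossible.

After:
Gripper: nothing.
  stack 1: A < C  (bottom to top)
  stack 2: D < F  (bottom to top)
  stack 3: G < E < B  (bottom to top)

target: towers=[A/C; D/F; G/E/B] holding=-
        putdown(C) → towers=[A; C; D/F; G/E/B] holding=-
       stack(C, B) → towers=[A; D/F; G/E/B/C] holding=-
       stack(C, F) → towers=[A; D/F/C; G/E/B] holding=-
       stack(C, A) → towers=[A/C; D/F; G/E/B] holding=-  ← match

stack(C, A)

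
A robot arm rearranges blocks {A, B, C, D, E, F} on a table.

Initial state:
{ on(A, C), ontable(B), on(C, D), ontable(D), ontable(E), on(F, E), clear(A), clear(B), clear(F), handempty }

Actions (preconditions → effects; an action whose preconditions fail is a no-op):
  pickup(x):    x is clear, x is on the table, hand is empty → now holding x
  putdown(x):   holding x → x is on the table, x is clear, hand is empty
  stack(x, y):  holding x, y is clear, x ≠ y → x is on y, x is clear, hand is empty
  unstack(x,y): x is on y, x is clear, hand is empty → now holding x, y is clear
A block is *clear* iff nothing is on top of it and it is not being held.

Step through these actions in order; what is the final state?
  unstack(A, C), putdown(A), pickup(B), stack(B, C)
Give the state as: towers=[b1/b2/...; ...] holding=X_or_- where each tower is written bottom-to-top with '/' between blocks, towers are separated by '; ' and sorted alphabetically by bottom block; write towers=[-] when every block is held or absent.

towers=[A; D/C/B; E/F] holding=-

step 1 (unstack(A, C)): towers=[B; D/C; E/F] holding=A
step 2 (putdown(A)): towers=[A; B; D/C; E/F] holding=-
step 3 (pickup(B)): towers=[A; D/C; E/F] holding=B
step 4 (stack(B, C)): towers=[A; D/C/B; E/F] holding=-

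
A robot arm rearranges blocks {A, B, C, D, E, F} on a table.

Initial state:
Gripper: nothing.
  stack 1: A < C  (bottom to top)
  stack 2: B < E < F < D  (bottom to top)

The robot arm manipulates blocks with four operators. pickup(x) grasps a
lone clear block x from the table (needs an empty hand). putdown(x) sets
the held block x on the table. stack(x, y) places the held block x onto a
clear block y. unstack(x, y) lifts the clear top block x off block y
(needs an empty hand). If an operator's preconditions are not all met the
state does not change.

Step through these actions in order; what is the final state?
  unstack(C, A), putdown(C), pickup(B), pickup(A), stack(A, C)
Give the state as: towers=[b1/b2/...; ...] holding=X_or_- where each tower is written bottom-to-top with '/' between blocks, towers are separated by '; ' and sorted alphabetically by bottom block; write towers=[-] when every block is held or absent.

towers=[B/E/F/D; C/A] holding=-

step 1 (unstack(C, A)): towers=[A; B/E/F/D] holding=C
step 2 (putdown(C)): towers=[A; B/E/F/D; C] holding=-
step 3 (pickup(B)) [no-op]: towers=[A; B/E/F/D; C] holding=-
step 4 (pickup(A)): towers=[B/E/F/D; C] holding=A
step 5 (stack(A, C)): towers=[B/E/F/D; C/A] holding=-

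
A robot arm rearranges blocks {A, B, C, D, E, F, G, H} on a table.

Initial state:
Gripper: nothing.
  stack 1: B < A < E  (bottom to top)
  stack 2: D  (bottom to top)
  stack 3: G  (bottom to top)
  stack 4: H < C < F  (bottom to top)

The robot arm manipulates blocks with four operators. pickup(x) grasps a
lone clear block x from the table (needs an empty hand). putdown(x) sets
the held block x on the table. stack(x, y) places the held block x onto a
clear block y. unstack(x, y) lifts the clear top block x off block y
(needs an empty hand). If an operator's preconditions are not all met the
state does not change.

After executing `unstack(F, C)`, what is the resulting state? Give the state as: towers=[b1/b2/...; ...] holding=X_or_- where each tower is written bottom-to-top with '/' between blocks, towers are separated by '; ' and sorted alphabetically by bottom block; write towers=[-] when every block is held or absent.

towers=[B/A/E; D; G; H/C] holding=F

before: towers=[B/A/E; D; G; H/C/F] holding=-
pre[unstack(F, C)]: on(F,C) yes, clear(F) yes, handempty yes
all met → apply unstack(F, C)
after:  towers=[B/A/E; D; G; H/C] holding=F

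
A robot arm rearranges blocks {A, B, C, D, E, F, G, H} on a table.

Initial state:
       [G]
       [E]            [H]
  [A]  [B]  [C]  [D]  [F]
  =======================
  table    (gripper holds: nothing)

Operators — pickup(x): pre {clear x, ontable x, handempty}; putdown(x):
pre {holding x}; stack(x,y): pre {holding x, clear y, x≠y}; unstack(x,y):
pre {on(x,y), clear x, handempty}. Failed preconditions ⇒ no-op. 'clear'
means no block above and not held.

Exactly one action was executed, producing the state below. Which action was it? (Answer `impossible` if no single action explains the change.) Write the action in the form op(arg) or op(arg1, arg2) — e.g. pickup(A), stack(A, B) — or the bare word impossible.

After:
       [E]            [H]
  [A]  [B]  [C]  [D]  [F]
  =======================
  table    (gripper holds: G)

target: towers=[A; B/E; C; D; F/H] holding=G
     unstack(G, E) → towers=[A; B/E; C; D; F/H] holding=G  ← match
         pickup(A) → towers=[B/E/G; C; D; F/H] holding=A
     unstack(H, F) → towers=[A; B/E/G; C; D; F] holding=H
         pickup(D) → towers=[A; B/E/G; C; F/H] holding=D
         pickup(C) → towers=[A; B/E/G; D; F/H] holding=C

unstack(G, E)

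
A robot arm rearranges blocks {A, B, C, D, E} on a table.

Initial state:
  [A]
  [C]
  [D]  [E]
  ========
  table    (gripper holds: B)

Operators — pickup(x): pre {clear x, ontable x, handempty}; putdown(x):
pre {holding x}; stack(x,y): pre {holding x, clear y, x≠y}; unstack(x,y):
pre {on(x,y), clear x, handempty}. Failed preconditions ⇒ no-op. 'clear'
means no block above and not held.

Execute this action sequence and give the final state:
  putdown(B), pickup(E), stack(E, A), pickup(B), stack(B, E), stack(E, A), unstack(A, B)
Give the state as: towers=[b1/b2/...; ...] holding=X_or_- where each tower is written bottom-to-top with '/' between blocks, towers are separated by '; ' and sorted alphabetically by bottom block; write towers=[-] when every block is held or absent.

towers=[D/C/A/E/B] holding=-

step 1 (putdown(B)): towers=[B; D/C/A; E] holding=-
step 2 (pickup(E)): towers=[B; D/C/A] holding=E
step 3 (stack(E, A)): towers=[B; D/C/A/E] holding=-
step 4 (pickup(B)): towers=[D/C/A/E] holding=B
step 5 (stack(B, E)): towers=[D/C/A/E/B] holding=-
step 6 (stack(E, A)) [no-op]: towers=[D/C/A/E/B] holding=-
step 7 (unstack(A, B)) [no-op]: towers=[D/C/A/E/B] holding=-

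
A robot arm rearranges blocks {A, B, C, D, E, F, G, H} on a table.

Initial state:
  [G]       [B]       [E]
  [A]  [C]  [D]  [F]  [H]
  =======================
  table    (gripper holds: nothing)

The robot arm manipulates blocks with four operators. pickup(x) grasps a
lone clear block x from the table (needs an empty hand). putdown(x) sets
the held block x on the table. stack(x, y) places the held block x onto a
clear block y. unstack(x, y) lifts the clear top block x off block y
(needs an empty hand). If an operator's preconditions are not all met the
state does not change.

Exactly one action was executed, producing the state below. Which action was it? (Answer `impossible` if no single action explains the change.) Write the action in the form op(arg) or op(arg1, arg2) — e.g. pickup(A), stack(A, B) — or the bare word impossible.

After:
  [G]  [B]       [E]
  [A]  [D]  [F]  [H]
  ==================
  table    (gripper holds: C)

pickup(C)

target: towers=[A/G; D/B; F; H/E] holding=C
     unstack(G, A) → towers=[A; C; D/B; F; H/E] holding=G
     unstack(E, H) → towers=[A/G; C; D/B; F; H] holding=E
     unstack(B, D) → towers=[A/G; C; D; F; H/E] holding=B
         pickup(F) → towers=[A/G; C; D/B; H/E] holding=F
         pickup(C) → towers=[A/G; D/B; F; H/E] holding=C  ← match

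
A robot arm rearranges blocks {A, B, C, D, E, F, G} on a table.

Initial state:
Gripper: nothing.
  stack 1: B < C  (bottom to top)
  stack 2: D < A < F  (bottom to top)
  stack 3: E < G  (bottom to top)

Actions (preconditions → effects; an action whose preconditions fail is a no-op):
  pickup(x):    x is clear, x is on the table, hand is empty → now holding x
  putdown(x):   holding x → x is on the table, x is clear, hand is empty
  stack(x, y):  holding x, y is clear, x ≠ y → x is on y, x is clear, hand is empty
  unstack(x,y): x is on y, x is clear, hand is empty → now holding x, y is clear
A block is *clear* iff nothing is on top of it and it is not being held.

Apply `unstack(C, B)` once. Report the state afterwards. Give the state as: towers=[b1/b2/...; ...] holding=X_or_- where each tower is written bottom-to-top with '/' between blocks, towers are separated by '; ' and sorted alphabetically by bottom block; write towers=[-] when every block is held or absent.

before: towers=[B/C; D/A/F; E/G] holding=-
pre[unstack(C, B)]: on(C,B) yes, clear(C) yes, handempty yes
all met → apply unstack(C, B)
after:  towers=[B; D/A/F; E/G] holding=C

towers=[B; D/A/F; E/G] holding=C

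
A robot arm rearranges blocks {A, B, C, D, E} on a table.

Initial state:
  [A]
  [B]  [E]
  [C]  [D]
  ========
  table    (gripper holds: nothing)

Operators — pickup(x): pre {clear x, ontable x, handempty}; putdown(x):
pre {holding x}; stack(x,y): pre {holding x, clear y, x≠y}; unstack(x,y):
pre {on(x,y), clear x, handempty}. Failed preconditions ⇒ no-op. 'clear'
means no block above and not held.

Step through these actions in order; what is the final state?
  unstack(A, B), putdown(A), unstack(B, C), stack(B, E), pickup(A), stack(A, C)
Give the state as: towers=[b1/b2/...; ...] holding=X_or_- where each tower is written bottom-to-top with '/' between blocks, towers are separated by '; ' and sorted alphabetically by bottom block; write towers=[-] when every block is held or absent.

step 1 (unstack(A, B)): towers=[C/B; D/E] holding=A
step 2 (putdown(A)): towers=[A; C/B; D/E] holding=-
step 3 (unstack(B, C)): towers=[A; C; D/E] holding=B
step 4 (stack(B, E)): towers=[A; C; D/E/B] holding=-
step 5 (pickup(A)): towers=[C; D/E/B] holding=A
step 6 (stack(A, C)): towers=[C/A; D/E/B] holding=-

towers=[C/A; D/E/B] holding=-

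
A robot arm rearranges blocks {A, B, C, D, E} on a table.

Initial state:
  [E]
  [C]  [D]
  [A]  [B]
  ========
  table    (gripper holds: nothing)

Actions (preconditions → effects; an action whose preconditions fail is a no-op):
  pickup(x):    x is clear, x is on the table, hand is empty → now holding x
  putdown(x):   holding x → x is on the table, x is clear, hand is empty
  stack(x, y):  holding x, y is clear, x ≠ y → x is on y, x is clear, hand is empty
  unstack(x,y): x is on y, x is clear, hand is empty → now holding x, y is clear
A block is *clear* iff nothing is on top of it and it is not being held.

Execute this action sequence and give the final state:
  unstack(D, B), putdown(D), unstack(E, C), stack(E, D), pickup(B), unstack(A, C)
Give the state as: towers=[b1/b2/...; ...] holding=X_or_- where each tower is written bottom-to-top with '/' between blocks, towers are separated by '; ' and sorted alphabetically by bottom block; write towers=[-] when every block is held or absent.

towers=[A/C; D/E] holding=B

step 1 (unstack(D, B)): towers=[A/C/E; B] holding=D
step 2 (putdown(D)): towers=[A/C/E; B; D] holding=-
step 3 (unstack(E, C)): towers=[A/C; B; D] holding=E
step 4 (stack(E, D)): towers=[A/C; B; D/E] holding=-
step 5 (pickup(B)): towers=[A/C; D/E] holding=B
step 6 (unstack(A, C)) [no-op]: towers=[A/C; D/E] holding=B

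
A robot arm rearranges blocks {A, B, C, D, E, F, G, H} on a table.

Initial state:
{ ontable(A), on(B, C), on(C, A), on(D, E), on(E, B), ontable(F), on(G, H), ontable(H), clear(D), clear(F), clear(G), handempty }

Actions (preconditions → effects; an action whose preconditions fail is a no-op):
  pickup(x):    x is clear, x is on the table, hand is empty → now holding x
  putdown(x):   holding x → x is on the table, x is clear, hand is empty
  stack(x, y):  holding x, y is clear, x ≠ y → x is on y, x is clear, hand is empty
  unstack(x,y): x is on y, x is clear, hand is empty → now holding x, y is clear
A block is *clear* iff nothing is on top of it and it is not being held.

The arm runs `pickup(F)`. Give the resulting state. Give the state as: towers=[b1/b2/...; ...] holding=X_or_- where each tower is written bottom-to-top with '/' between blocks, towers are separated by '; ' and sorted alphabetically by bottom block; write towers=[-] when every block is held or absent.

towers=[A/C/B/E/D; H/G] holding=F

before: towers=[A/C/B/E/D; F; H/G] holding=-
pre[pickup(F)]: clear(F) ✓, ontable(F) ✓, handempty ✓
all met → apply pickup(F)
after:  towers=[A/C/B/E/D; H/G] holding=F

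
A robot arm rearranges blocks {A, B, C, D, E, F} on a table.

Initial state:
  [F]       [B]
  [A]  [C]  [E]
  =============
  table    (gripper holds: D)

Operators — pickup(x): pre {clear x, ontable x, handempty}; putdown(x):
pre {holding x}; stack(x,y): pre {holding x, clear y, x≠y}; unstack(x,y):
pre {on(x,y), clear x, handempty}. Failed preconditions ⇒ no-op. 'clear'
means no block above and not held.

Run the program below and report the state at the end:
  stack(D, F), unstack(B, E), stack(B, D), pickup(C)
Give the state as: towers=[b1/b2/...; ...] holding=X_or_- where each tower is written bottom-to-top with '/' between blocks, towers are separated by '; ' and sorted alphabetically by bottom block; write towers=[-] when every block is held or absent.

step 1 (stack(D, F)): towers=[A/F/D; C; E/B] holding=-
step 2 (unstack(B, E)): towers=[A/F/D; C; E] holding=B
step 3 (stack(B, D)): towers=[A/F/D/B; C; E] holding=-
step 4 (pickup(C)): towers=[A/F/D/B; E] holding=C

towers=[A/F/D/B; E] holding=C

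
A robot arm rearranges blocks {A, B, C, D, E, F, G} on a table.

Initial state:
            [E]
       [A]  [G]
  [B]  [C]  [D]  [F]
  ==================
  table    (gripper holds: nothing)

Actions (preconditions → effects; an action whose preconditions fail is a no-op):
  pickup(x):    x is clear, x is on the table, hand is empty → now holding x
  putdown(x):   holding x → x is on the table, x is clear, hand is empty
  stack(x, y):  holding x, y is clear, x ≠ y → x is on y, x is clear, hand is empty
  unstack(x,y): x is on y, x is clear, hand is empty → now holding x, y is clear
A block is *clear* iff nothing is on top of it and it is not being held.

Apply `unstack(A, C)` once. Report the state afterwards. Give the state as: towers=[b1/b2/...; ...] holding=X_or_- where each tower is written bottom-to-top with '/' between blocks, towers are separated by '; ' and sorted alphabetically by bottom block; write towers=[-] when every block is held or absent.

before: towers=[B; C/A; D/G/E; F] holding=-
pre[unstack(A, C)]: on(A,C) ✓, clear(A) ✓, handempty ✓
all met → apply unstack(A, C)
after:  towers=[B; C; D/G/E; F] holding=A

towers=[B; C; D/G/E; F] holding=A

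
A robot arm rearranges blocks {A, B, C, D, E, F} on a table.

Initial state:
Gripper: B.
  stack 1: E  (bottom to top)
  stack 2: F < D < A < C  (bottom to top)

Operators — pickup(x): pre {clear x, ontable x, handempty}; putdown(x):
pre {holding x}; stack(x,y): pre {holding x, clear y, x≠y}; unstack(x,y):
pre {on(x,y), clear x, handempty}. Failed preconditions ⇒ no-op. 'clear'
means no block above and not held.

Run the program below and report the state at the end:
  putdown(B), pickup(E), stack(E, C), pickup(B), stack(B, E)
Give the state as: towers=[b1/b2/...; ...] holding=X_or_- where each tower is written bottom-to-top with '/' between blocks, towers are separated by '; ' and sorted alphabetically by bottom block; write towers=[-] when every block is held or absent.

step 1 (putdown(B)): towers=[B; E; F/D/A/C] holding=-
step 2 (pickup(E)): towers=[B; F/D/A/C] holding=E
step 3 (stack(E, C)): towers=[B; F/D/A/C/E] holding=-
step 4 (pickup(B)): towers=[F/D/A/C/E] holding=B
step 5 (stack(B, E)): towers=[F/D/A/C/E/B] holding=-

towers=[F/D/A/C/E/B] holding=-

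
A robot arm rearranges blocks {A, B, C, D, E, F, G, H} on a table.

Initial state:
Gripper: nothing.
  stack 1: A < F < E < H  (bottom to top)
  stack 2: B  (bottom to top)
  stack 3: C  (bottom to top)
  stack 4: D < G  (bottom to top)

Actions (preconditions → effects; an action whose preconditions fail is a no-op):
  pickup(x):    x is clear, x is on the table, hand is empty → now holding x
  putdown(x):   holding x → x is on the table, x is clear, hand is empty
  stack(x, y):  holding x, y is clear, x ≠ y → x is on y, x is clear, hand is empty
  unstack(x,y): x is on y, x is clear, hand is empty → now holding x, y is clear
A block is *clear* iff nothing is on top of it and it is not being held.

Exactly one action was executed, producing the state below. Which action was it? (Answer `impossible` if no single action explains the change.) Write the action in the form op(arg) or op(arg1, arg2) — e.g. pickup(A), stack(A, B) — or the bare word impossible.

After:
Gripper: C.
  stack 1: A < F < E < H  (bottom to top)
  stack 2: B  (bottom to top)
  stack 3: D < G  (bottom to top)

pickup(C)

target: towers=[A/F/E/H; B; D/G] holding=C
     unstack(G, D) → towers=[A/F/E/H; B; C; D] holding=G
     unstack(H, E) → towers=[A/F/E; B; C; D/G] holding=H
         pickup(B) → towers=[A/F/E/H; C; D/G] holding=B
         pickup(C) → towers=[A/F/E/H; B; D/G] holding=C  ← match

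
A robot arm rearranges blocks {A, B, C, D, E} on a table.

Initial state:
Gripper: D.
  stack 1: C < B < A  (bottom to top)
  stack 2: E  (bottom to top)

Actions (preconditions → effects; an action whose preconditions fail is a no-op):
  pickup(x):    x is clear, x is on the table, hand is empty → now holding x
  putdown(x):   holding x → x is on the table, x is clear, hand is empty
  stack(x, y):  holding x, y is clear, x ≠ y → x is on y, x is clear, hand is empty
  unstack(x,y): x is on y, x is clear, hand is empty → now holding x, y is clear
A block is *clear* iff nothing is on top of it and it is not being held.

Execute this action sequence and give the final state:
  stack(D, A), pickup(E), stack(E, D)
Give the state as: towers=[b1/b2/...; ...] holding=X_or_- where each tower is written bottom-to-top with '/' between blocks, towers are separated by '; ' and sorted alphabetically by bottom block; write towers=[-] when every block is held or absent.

step 1 (stack(D, A)): towers=[C/B/A/D; E] holding=-
step 2 (pickup(E)): towers=[C/B/A/D] holding=E
step 3 (stack(E, D)): towers=[C/B/A/D/E] holding=-

towers=[C/B/A/D/E] holding=-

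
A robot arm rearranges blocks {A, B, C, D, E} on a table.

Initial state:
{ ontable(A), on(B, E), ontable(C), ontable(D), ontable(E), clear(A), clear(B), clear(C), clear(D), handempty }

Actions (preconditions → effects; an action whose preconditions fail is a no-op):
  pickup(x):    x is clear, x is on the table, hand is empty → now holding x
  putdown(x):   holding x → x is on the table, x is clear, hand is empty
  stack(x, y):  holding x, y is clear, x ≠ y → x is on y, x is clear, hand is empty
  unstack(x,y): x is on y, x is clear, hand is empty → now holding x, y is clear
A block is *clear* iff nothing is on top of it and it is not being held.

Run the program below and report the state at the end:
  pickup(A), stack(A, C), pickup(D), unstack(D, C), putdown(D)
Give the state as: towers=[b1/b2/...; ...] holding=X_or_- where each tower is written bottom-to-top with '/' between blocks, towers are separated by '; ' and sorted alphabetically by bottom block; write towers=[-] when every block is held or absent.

towers=[C/A; D; E/B] holding=-

step 1 (pickup(A)): towers=[C; D; E/B] holding=A
step 2 (stack(A, C)): towers=[C/A; D; E/B] holding=-
step 3 (pickup(D)): towers=[C/A; E/B] holding=D
step 4 (unstack(D, C)) [no-op]: towers=[C/A; E/B] holding=D
step 5 (putdown(D)): towers=[C/A; D; E/B] holding=-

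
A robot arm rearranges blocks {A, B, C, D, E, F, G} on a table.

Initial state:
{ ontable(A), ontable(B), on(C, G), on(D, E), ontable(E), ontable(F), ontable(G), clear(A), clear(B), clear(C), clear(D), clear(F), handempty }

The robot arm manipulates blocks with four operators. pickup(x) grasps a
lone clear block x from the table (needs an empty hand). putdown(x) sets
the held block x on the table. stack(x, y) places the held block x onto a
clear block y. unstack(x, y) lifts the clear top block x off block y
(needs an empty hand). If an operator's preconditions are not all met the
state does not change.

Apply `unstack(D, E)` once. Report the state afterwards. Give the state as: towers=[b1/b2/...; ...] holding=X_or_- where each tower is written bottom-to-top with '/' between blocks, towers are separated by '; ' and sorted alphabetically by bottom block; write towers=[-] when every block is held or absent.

towers=[A; B; E; F; G/C] holding=D

before: towers=[A; B; E/D; F; G/C] holding=-
pre[unstack(D, E)]: on(D,E) ✓, clear(D) ✓, handempty ✓
all met → apply unstack(D, E)
after:  towers=[A; B; E; F; G/C] holding=D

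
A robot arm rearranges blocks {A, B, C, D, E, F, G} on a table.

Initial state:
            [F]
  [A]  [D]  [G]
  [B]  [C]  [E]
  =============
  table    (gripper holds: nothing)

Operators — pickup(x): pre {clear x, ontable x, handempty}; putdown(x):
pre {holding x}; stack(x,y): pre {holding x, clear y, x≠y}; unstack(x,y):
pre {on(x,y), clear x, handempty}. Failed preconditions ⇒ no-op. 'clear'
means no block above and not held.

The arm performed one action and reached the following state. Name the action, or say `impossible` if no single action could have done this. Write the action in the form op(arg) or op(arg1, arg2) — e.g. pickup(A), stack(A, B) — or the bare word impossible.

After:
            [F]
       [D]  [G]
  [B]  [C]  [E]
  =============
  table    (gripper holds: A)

target: towers=[B; C/D; E/G/F] holding=A
     unstack(F, G) → towers=[B/A; C/D; E/G] holding=F
     unstack(D, C) → towers=[B/A; C; E/G/F] holding=D
     unstack(A, B) → towers=[B; C/D; E/G/F] holding=A  ← match

unstack(A, B)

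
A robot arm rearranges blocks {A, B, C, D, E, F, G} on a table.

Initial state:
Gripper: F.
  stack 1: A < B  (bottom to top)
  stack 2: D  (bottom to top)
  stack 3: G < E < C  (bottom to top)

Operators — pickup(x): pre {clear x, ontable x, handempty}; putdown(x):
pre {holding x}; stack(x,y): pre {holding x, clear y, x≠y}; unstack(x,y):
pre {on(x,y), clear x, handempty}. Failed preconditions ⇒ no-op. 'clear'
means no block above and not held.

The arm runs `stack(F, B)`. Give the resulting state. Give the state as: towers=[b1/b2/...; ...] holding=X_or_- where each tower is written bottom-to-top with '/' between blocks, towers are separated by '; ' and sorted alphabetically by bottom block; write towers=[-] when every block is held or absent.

before: towers=[A/B; D; G/E/C] holding=F
pre[stack(F, B)]: holding(F) ✓, clear(B) ✓, F≠B ✓
all met → apply stack(F, B)
after:  towers=[A/B/F; D; G/E/C] holding=-

towers=[A/B/F; D; G/E/C] holding=-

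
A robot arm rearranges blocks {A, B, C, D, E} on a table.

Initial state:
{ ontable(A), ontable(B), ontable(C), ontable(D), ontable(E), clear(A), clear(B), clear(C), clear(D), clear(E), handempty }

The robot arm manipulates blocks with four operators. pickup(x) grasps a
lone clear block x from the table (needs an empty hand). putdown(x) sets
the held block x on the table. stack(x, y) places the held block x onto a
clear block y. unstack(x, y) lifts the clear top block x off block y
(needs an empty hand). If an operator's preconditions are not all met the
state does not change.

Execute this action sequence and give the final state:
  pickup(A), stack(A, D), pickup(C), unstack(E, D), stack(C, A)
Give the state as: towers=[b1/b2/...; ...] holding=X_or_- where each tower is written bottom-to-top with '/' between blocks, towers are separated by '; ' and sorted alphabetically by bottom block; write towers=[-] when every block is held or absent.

step 1 (pickup(A)): towers=[B; C; D; E] holding=A
step 2 (stack(A, D)): towers=[B; C; D/A; E] holding=-
step 3 (pickup(C)): towers=[B; D/A; E] holding=C
step 4 (unstack(E, D)) [no-op]: towers=[B; D/A; E] holding=C
step 5 (stack(C, A)): towers=[B; D/A/C; E] holding=-

towers=[B; D/A/C; E] holding=-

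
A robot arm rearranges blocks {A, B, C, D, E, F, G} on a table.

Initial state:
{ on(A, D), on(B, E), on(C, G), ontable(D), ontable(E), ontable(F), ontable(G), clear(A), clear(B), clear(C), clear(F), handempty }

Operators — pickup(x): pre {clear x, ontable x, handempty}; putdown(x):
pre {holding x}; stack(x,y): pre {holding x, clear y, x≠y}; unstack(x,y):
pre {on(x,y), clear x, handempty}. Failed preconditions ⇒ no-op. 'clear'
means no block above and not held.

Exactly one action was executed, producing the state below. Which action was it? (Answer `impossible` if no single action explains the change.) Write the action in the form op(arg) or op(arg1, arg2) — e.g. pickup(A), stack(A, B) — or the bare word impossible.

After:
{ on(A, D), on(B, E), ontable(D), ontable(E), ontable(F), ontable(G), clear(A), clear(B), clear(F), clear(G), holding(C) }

target: towers=[D/A; E/B; F; G] holding=C
     unstack(B, E) → towers=[D/A; E; F; G/C] holding=B
         pickup(F) → towers=[D/A; E/B; G/C] holding=F
     unstack(A, D) → towers=[D; E/B; F; G/C] holding=A
     unstack(C, G) → towers=[D/A; E/B; F; G] holding=C  ← match

unstack(C, G)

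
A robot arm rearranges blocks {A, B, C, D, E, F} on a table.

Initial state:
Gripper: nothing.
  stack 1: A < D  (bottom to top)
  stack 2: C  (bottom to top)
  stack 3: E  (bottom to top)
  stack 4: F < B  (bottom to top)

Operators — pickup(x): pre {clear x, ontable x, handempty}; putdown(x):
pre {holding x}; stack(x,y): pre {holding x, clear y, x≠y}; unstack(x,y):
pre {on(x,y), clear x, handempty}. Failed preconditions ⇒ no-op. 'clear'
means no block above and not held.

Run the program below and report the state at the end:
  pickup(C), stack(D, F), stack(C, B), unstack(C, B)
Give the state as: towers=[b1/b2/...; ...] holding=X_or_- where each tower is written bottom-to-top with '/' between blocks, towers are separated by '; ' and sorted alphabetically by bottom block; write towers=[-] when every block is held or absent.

towers=[A/D; E; F/B] holding=C

step 1 (pickup(C)): towers=[A/D; E; F/B] holding=C
step 2 (stack(D, F)) [no-op]: towers=[A/D; E; F/B] holding=C
step 3 (stack(C, B)): towers=[A/D; E; F/B/C] holding=-
step 4 (unstack(C, B)): towers=[A/D; E; F/B] holding=C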